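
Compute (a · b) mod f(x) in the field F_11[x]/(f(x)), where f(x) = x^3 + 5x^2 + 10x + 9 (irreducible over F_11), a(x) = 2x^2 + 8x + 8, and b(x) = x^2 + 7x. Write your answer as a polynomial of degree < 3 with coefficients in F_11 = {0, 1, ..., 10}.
a · b ≡ 6x^2 + 6x + 2 (mod f(x))

Multiply in F_11[x]: a(x)·b(x) = (2x^2 + 8x + 8)·(x^2 + 7x) = 2x^4 + 9x^2 + x. This has degree ≥ 3, so divide by f(x) over F_11: 2x^4 + 9x^2 + x = (2x + 1)·(x^3 + 5x^2 + 10x + 9) + (6x^2 + 6x + 2). Hence a·b ≡ 6x^2 + 6x + 2 (mod f). (F_11[x]/(f) is a field with 11^3 = 1331 elements since f is irreducible of degree 3.)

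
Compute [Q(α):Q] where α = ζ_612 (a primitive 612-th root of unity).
[Q(α):Q] = 192

The minimal polynomial of ζ_612 over Q is the 612-th cyclotomic polynomial Φ_612(x), which is irreducible over Q and has degree φ(612) = 192. Hence [Q(α):Q] = φ(612) = 192.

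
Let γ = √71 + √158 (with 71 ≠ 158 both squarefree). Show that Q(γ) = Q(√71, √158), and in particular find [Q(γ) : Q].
[Q(γ) : Q] = 4 (equivalently, Q(γ) = Q(√71, √158))

Obviously Q(γ) ⊆ Q(√71, √158), and [Q(√71, √158):Q] = 4 (since 71, 158 are distinct squarefree integers > 1 with 11218 not a perfect square). To show equality we compute the minimal polynomial of γ. From γ = √71 + √158: γ^2 = 71 + 2√(11218) + 158 = 229 + 2√(11218), so γ^2 - 229 = 2√(11218); squaring, (γ^2 - 229)^2 = 4·11218, i.e. γ^4 - 458γ^2 + 52441 - 44872 = 0, i.e. γ^4 - 458γ^2 + 7569 = 0. So γ is a root of x^4 - 458x^2 + 7569. This polynomial is irreducible over Q: it has no rational root (each ±√71 ± √158 is irrational), and any factorization into two quadratics over Q would force √(11218) ∈ Q (pairing opposite roots) or √71, √158 ∈ Q (other pairings), all impossible. Hence [Q(γ):Q] = 4 = [Q(√71, √158):Q], so Q(γ) = Q(√71, √158).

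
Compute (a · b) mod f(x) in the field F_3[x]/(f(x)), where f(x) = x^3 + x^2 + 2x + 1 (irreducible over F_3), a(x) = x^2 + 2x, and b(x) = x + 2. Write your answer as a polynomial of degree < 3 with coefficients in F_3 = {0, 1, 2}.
a · b ≡ 2x + 2 (mod f(x))

Multiply in F_3[x]: a(x)·b(x) = (x^2 + 2x)·(x + 2) = x^3 + x^2 + x. This has degree ≥ 3, so divide by f(x) over F_3: x^3 + x^2 + x = (1)·(x^3 + x^2 + 2x + 1) + (2x + 2). Hence a·b ≡ 2x + 2 (mod f). (F_3[x]/(f) is a field with 3^3 = 27 elements since f is irreducible of degree 3.)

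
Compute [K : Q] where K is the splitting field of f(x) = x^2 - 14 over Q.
[K : Q] = 2

f(x) = x^2 - 14 factors as (x - √14)(x + √14). The splitting field is K = Q(√14). Since 14 is squarefree and > 1, it is not a perfect square, so x^2 - 14 is irreducible over Q and [Q(√14) : Q] = 2. Hence [K : Q] = 2.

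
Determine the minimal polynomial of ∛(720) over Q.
m_α(x) = x^3 - 720

α satisfies α^3 = 720, so x^3 - 720 annihilates α. By the rational root test, a rational root p/q (in lowest terms) of x^3 - 720 would satisfy p^3 = 720 q^3, forcing q = 1 and p^3 = 720; but 720 is not a perfect cube, contradiction. A monic cubic over Q with no rational root is irreducible (any nontrivial factorization would include a linear factor). Hence x^3 - 720 is the minimal polynomial of α, and in particular [Q(α):Q] = 3.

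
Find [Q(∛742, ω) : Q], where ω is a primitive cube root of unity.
[Q(∛742, ω) : Q] = 6

[Q(∛742):Q] = 3 (min poly x^3 - 742, irreducible since 742 is not a perfect cube). [Q(ω):Q] = 2 (min poly x^2 + x + 1). Since Q(∛742) ⊂ R and ω ∉ R, we have ω ∉ Q(∛742), so x^2 + x + 1 remains irreducible over Q(∛742) and [Q(∛742, ω) : Q(∛742)] = 2. By the tower law, [Q(∛742, ω) : Q] = 3 · 2 = 6. (In fact Q(∛742, ω) is the splitting field of x^3 - 742 over Q.)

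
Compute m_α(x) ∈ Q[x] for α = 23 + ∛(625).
m_α(x) = x^3 - 69x^2 + 1587x - 12792

Set β = α - 23 = ∛(625), so β^3 = 625. Then (α - 23)^3 - 625 = 0, i.e. α is a root of g(x) = (x - 23)^3 - 625 = x^3 - 69x^2 + 1587x - 12792. Since g(x) = h(x - 23) where h(x) = x^3 - 625, and h is irreducible over Q (because 625 is not a perfect cube, so h has no rational root, and a monic cubic with no rational root is irreducible), g is also irreducible (irreducibility is preserved under the substitution x → x - 23). Hence m_α(x) = x^3 - 69x^2 + 1587x - 12792.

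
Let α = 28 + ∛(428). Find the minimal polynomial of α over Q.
m_α(x) = x^3 - 84x^2 + 2352x - 22380

Set β = α - 28 = ∛(428), so β^3 = 428. Then (α - 28)^3 - 428 = 0, i.e. α is a root of g(x) = (x - 28)^3 - 428 = x^3 - 84x^2 + 2352x - 22380. Since g(x) = h(x - 28) where h(x) = x^3 - 428, and h is irreducible over Q (because 428 is not a perfect cube, so h has no rational root, and a monic cubic with no rational root is irreducible), g is also irreducible (irreducibility is preserved under the substitution x → x - 28). Hence m_α(x) = x^3 - 84x^2 + 2352x - 22380.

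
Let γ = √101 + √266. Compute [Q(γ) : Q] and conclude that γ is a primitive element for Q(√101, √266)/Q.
[Q(γ) : Q] = 4 (equivalently, Q(γ) = Q(√101, √266))

Obviously Q(γ) ⊆ Q(√101, √266), and [Q(√101, √266):Q] = 4 (since 101, 266 are distinct squarefree integers > 1 with 26866 not a perfect square). To show equality we compute the minimal polynomial of γ. From γ = √101 + √266: γ^2 = 101 + 2√(26866) + 266 = 367 + 2√(26866), so γ^2 - 367 = 2√(26866); squaring, (γ^2 - 367)^2 = 4·26866, i.e. γ^4 - 734γ^2 + 134689 - 107464 = 0, i.e. γ^4 - 734γ^2 + 27225 = 0. So γ is a root of x^4 - 734x^2 + 27225. This polynomial is irreducible over Q: it has no rational root (each ±√101 ± √266 is irrational), and any factorization into two quadratics over Q would force √(26866) ∈ Q (pairing opposite roots) or √101, √266 ∈ Q (other pairings), all impossible. Hence [Q(γ):Q] = 4 = [Q(√101, √266):Q], so Q(γ) = Q(√101, √266).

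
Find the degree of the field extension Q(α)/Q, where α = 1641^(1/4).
[Q(α):Q] = 4

α is a root of x^4 - 1641. By Eisenstein's criterion at the prime p = 3 (which divides the constant term 1641 but p^2 = 9 does not, since 1641 is squarefree), x^4 - 1641 is irreducible over Q. Hence [Q(α):Q] = 4.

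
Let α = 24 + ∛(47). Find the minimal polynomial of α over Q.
m_α(x) = x^3 - 72x^2 + 1728x - 13871

Set β = α - 24 = ∛(47), so β^3 = 47. Then (α - 24)^3 - 47 = 0, i.e. α is a root of g(x) = (x - 24)^3 - 47 = x^3 - 72x^2 + 1728x - 13871. Since g(x) = h(x - 24) where h(x) = x^3 - 47, and h is irreducible over Q (because 47 is not a perfect cube, so h has no rational root, and a monic cubic with no rational root is irreducible), g is also irreducible (irreducibility is preserved under the substitution x → x - 24). Hence m_α(x) = x^3 - 72x^2 + 1728x - 13871.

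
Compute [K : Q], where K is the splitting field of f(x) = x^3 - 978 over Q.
[K : Q] = 6

The roots of x^3 - 978 are ∛978, ω∛978, ω^2∛978 where ω = e^(2πi/3) is a primitive cube root of unity, so K = Q(∛978, ω). Now [Q(∛978):Q] = 3 (since 978 is not a perfect cube, x^3 - 978 is irreducible) and [Q(ω):Q] = 2. Both 2 and 3 divide [K:Q], and [K:Q] ≤ 3·2 = 6, so [K:Q] = 6. (Equivalently: Q(∛978) ⊂ R but ω ∉ R, so [K : Q(∛978)] = 2.)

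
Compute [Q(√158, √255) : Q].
[Q(√158, √255) : Q] = 4

[Q(√158):Q] = 2 (min poly x^2 - 158, irreducible since 158 is squarefree > 1). For the top step, suppose √255 ∈ Q(√158), say √255 = c + d√158 with c, d ∈ Q. Squaring: 255 = c^2 + 158d^2 + 2cd√158. Since √158 ∉ Q this forces 2cd = 0. If d = 0 then √255 = c ∈ Q, contradicting 255 squarefree > 1. If c = 0 then 255 = 158d^2, so 158·255 = (158d)^2 is a perfect square in Q — but 158·255 = 40290 is not a perfect square (since 158 and 255 are distinct squarefree integers). Contradiction. Hence √255 ∉ Q(√158), so x^2 - 255 stays irreducible over Q(√158) and [Q(√158, √255) : Q(√158)] = 2. By the tower law, [Q(√158, √255) : Q] = 2 · 2 = 4.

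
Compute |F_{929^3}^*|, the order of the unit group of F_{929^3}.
|F_{929^3}^*| = 801765088

F_{929^3} has 929^3 = 801765089 elements; its multiplicative group consists of all nonzero elements, so |F_{929^3}^*| = 801765089 - 1 = 801765088. (It is cyclic since any finite subgroup of the multiplicative group of a field is cyclic.)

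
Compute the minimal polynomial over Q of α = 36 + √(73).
m_α(x) = x^2 - 72x + 1223

From α - 36 = √(73), squaring gives (α - 36)^2 = 73, i.e. α^2 - 72α + 1296 = 73, so α^2 - 72α + 1223 = 0. The discriminant of x^2 - 72x + 1223 is (-72)^2 - 4·(1223) = 5184 - 4892 = 292, and 4·(73) is not a perfect square in Q since 73 is squarefree and ≠ 1. Hence x^2 - 72x + 1223 is irreducible over Q and is the minimal polynomial of α.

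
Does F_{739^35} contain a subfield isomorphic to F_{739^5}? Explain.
Yes: F_{739^5} is a subfield of F_{739^35}

F_{p^m} embeds in F_{p^n} iff m | n (since F_{p^n} is the splitting field of x^(p^n) - x, and F_{p^m} ⊂ F_{p^n} forces p^n to be a power of p^m, i.e. m | n; conversely if m | n then every root of x^(p^m) - x is a root of x^(p^n) - x). Here 5 | 35 (since 35 = 7·5), so F_{739^5} is a subfield of F_{739^35}, and [F_{739^35} : F_{739^5}] = 35/5 = 7.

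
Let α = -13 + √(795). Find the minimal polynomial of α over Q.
m_α(x) = x^2 + 26x - 626

From α + 13 = √(795), squaring gives (α + 13)^2 = 795, i.e. α^2 + 26α + 169 = 795, so α^2 + 26α - 626 = 0. The discriminant of x^2 + 26x - 626 is (26)^2 - 4·(-626) = 676 + 2504 = 3180, and 4·(795) is not a perfect square in Q since 795 is squarefree and ≠ 1. Hence x^2 + 26x - 626 is irreducible over Q and is the minimal polynomial of α.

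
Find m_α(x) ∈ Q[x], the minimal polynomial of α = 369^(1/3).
m_α(x) = x^3 - 369

α satisfies α^3 = 369, so x^3 - 369 annihilates α. By the rational root test, a rational root p/q (in lowest terms) of x^3 - 369 would satisfy p^3 = 369 q^3, forcing q = 1 and p^3 = 369; but 369 is not a perfect cube, contradiction. A monic cubic over Q with no rational root is irreducible (any nontrivial factorization would include a linear factor). Hence x^3 - 369 is the minimal polynomial of α, and in particular [Q(α):Q] = 3.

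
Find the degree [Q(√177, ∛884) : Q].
[Q(√177, ∛884) : Q] = 6

Let L = Q(√177, ∛884). Since Q(√177) ⊂ L and [Q(√177):Q] = 2, the tower law gives 2 | [L:Q]. Likewise Q(∛884) ⊂ L with [Q(∛884):Q] = 3 (because 884 is not a perfect cube), so 3 | [L:Q]. As gcd(2,3) = 1, [L:Q] is divisible by 6. Conversely L is generated over Q by √177 and ∛884, so [L:Q] ≤ 2·3 = 6. Therefore [Q(√177, ∛884) : Q] = 6.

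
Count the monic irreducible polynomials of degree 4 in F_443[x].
There are 9628368438 monic irreducible polynomials of degree 4 over F_443

Each element of F_{443^4} that lies in no proper subfield is a root of exactly one monic irreducible of degree 4 over F_443, and each such polynomial has 4 distinct roots in F_{443^4}. By Möbius inversion the count is N_443(4) = (1/4) Σ_{d|4} μ(4/d) · 443^d = (1/4)(μ(4)·443^1 + μ(2)·443^2 + μ(1)·443^4) = 38513473752/4 = 9628368438.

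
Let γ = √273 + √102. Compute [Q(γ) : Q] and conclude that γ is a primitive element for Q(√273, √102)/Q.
[Q(γ) : Q] = 4 (equivalently, Q(γ) = Q(√273, √102))

Obviously Q(γ) ⊆ Q(√273, √102), and [Q(√273, √102):Q] = 4 (since 273, 102 are distinct squarefree integers > 1 with 27846 not a perfect square). To show equality we compute the minimal polynomial of γ. From γ = √273 + √102: γ^2 = 273 + 2√(27846) + 102 = 375 + 2√(27846), so γ^2 - 375 = 2√(27846); squaring, (γ^2 - 375)^2 = 4·27846, i.e. γ^4 - 750γ^2 + 140625 - 111384 = 0, i.e. γ^4 - 750γ^2 + 29241 = 0. So γ is a root of x^4 - 750x^2 + 29241. This polynomial is irreducible over Q: it has no rational root (each ±√273 ± √102 is irrational), and any factorization into two quadratics over Q would force √(27846) ∈ Q (pairing opposite roots) or √273, √102 ∈ Q (other pairings), all impossible. Hence [Q(γ):Q] = 4 = [Q(√273, √102):Q], so Q(γ) = Q(√273, √102).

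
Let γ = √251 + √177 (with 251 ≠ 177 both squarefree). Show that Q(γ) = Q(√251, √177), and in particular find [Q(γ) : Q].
[Q(γ) : Q] = 4 (equivalently, Q(γ) = Q(√251, √177))

Obviously Q(γ) ⊆ Q(√251, √177), and [Q(√251, √177):Q] = 4 (since 251, 177 are distinct squarefree integers > 1 with 44427 not a perfect square). To show equality we compute the minimal polynomial of γ. From γ = √251 + √177: γ^2 = 251 + 2√(44427) + 177 = 428 + 2√(44427), so γ^2 - 428 = 2√(44427); squaring, (γ^2 - 428)^2 = 4·44427, i.e. γ^4 - 856γ^2 + 183184 - 177708 = 0, i.e. γ^4 - 856γ^2 + 5476 = 0. So γ is a root of x^4 - 856x^2 + 5476. This polynomial is irreducible over Q: it has no rational root (each ±√251 ± √177 is irrational), and any factorization into two quadratics over Q would force √(44427) ∈ Q (pairing opposite roots) or √251, √177 ∈ Q (other pairings), all impossible. Hence [Q(γ):Q] = 4 = [Q(√251, √177):Q], so Q(γ) = Q(√251, √177).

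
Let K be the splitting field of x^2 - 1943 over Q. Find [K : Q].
[K : Q] = 2

f(x) = x^2 - 1943 factors as (x - √1943)(x + √1943). The splitting field is K = Q(√1943). Since 1943 is squarefree and > 1, it is not a perfect square, so x^2 - 1943 is irreducible over Q and [Q(√1943) : Q] = 2. Hence [K : Q] = 2.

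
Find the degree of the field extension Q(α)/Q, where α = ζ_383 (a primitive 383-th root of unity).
[Q(α):Q] = 382

The minimal polynomial of ζ_383 over Q is the 383-th cyclotomic polynomial Φ_383(x), which is irreducible over Q and has degree φ(383) = 382. Hence [Q(α):Q] = φ(383) = 382.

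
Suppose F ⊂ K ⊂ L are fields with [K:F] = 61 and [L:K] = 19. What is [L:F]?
[L:F] = 1159

The tower law says that for any tower of field extensions F ⊂ K ⊂ L with finite degrees, [L:F] = [L:K] · [K:F]. Here this gives [L:F] = 19 · 61 = 1159.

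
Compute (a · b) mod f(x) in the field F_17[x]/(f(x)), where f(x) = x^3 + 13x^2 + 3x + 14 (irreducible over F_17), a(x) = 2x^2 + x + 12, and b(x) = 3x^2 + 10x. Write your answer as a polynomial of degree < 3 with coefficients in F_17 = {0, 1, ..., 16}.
a · b ≡ 12x^2 + 14x + 5 (mod f(x))

Multiply in F_17[x]: a(x)·b(x) = (2x^2 + x + 12)·(3x^2 + 10x) = 6x^4 + 6x^3 + 12x^2 + x. This has degree ≥ 3, so divide by f(x) over F_17: 6x^4 + 6x^3 + 12x^2 + x = (6x + 13)·(x^3 + 13x^2 + 3x + 14) + (12x^2 + 14x + 5). Hence a·b ≡ 12x^2 + 14x + 5 (mod f). (F_17[x]/(f) is a field with 17^3 = 4913 elements since f is irreducible of degree 3.)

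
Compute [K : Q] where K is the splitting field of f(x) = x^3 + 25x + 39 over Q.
[K : Q] = 6

By the rational root test, any rational root of the monic integer polynomial f(x) = x^3 + 25x + 39 must be an integer dividing the constant term 39, i.e. one of ±{1, 3, 13, 39}. Evaluating: f(1) = 65, f(-1) = 13, f(3) = 141, f(-3) = -63, f(13) = 2561, f(-13) = -2483, f(39) = 60333, f(-39) = -60255; none is 0, so f has no rational root and is therefore irreducible over Q (a cubic with no linear factor over a field is irreducible). For an irreducible cubic, the Galois group is A_3 or S_3 according as the discriminant disc(f) = -4a^3 - 27b^2 = -4·(25)^3 - 27·(39)^2 = -103567 is or is not a square in Q. Here disc(f) = -103567 is not a perfect square in Q, so the Galois group of f over Q is not contained in A_3 and must be all of S_3. The splitting field has degree |S_3| = 6 over Q, so [K : Q] = 6.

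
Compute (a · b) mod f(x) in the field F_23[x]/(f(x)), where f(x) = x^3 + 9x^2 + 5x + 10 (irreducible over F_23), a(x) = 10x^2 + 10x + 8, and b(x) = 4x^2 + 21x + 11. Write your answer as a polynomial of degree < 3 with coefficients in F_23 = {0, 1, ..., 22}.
a · b ≡ 15x^2 + 14x + 15 (mod f(x))

Multiply in F_23[x]: a(x)·b(x) = (10x^2 + 10x + 8)·(4x^2 + 21x + 11) = 17x^4 + 20x^3 + 7x^2 + 2x + 19. This has degree ≥ 3, so divide by f(x) over F_23: 17x^4 + 20x^3 + 7x^2 + 2x + 19 = (17x + 5)·(x^3 + 9x^2 + 5x + 10) + (15x^2 + 14x + 15). Hence a·b ≡ 15x^2 + 14x + 15 (mod f). (F_23[x]/(f) is a field with 23^3 = 12167 elements since f is irreducible of degree 3.)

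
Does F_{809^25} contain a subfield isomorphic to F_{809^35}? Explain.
No: F_{809^35} is not a subfield of F_{809^25}

F_{p^m} embeds in F_{p^n} iff m | n. Here 35 ∤ 25 (since 25 = 0·35 + 25 with remainder 25 ≠ 0), so F_{809^35} is not a subfield of F_{809^25}. Equivalently: if it were, the tower law would give 35 = [F_{809^35}:F_809] dividing [F_{809^25}:F_809] = 25, contradiction.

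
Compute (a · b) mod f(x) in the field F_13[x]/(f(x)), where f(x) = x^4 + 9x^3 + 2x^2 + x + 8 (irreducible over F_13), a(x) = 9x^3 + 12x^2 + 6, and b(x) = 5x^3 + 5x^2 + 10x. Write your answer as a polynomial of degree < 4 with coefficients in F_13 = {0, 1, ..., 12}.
a · b ≡ 6x^3 + x^2 + 12x + 7 (mod f(x))

Multiply in F_13[x]: a(x)·b(x) = (9x^3 + 12x^2 + 6)·(5x^3 + 5x^2 + 10x) = 6x^6 + x^5 + 7x^4 + 7x^3 + 4x^2 + 8x. This has degree ≥ 4, so divide by f(x) over F_13: 6x^6 + x^5 + 7x^4 + 7x^3 + 4x^2 + 8x = (6x^2 + 12x + 4)·(x^4 + 9x^3 + 2x^2 + x + 8) + (6x^3 + x^2 + 12x + 7). Hence a·b ≡ 6x^3 + x^2 + 12x + 7 (mod f). (F_13[x]/(f) is a field with 13^4 = 28561 elements since f is irreducible of degree 4.)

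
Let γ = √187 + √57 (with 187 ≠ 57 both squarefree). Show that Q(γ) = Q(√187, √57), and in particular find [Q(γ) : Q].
[Q(γ) : Q] = 4 (equivalently, Q(γ) = Q(√187, √57))

Obviously Q(γ) ⊆ Q(√187, √57), and [Q(√187, √57):Q] = 4 (since 187, 57 are distinct squarefree integers > 1 with 10659 not a perfect square). To show equality we compute the minimal polynomial of γ. From γ = √187 + √57: γ^2 = 187 + 2√(10659) + 57 = 244 + 2√(10659), so γ^2 - 244 = 2√(10659); squaring, (γ^2 - 244)^2 = 4·10659, i.e. γ^4 - 488γ^2 + 59536 - 42636 = 0, i.e. γ^4 - 488γ^2 + 16900 = 0. So γ is a root of x^4 - 488x^2 + 16900. This polynomial is irreducible over Q: it has no rational root (each ±√187 ± √57 is irrational), and any factorization into two quadratics over Q would force √(10659) ∈ Q (pairing opposite roots) or √187, √57 ∈ Q (other pairings), all impossible. Hence [Q(γ):Q] = 4 = [Q(√187, √57):Q], so Q(γ) = Q(√187, √57).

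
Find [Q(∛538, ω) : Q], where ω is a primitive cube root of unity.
[Q(∛538, ω) : Q] = 6

[Q(∛538):Q] = 3 (min poly x^3 - 538, irreducible since 538 is not a perfect cube). [Q(ω):Q] = 2 (min poly x^2 + x + 1). Since Q(∛538) ⊂ R and ω ∉ R, we have ω ∉ Q(∛538), so x^2 + x + 1 remains irreducible over Q(∛538) and [Q(∛538, ω) : Q(∛538)] = 2. By the tower law, [Q(∛538, ω) : Q] = 3 · 2 = 6. (In fact Q(∛538, ω) is the splitting field of x^3 - 538 over Q.)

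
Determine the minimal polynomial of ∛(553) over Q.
m_α(x) = x^3 - 553

α satisfies α^3 = 553, so x^3 - 553 annihilates α. By the rational root test, a rational root p/q (in lowest terms) of x^3 - 553 would satisfy p^3 = 553 q^3, forcing q = 1 and p^3 = 553; but 553 is not a perfect cube, contradiction. A monic cubic over Q with no rational root is irreducible (any nontrivial factorization would include a linear factor). Hence x^3 - 553 is the minimal polynomial of α, and in particular [Q(α):Q] = 3.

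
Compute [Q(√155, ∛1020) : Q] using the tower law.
[Q(√155, ∛1020) : Q] = 6

Let L = Q(√155, ∛1020). Since Q(√155) ⊂ L and [Q(√155):Q] = 2, the tower law gives 2 | [L:Q]. Likewise Q(∛1020) ⊂ L with [Q(∛1020):Q] = 3 (because 1020 is not a perfect cube), so 3 | [L:Q]. As gcd(2,3) = 1, [L:Q] is divisible by 6. Conversely L is generated over Q by √155 and ∛1020, so [L:Q] ≤ 2·3 = 6. Therefore [Q(√155, ∛1020) : Q] = 6.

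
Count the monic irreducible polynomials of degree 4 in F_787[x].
There are 95904334698 monic irreducible polynomials of degree 4 over F_787

Each element of F_{787^4} that lies in no proper subfield is a root of exactly one monic irreducible of degree 4 over F_787, and each such polynomial has 4 distinct roots in F_{787^4}. By Möbius inversion the count is N_787(4) = (1/4) Σ_{d|4} μ(4/d) · 787^d = (1/4)(μ(4)·787^1 + μ(2)·787^2 + μ(1)·787^4) = 383617338792/4 = 95904334698.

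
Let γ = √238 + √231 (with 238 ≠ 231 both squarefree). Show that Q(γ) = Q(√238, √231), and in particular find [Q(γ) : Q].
[Q(γ) : Q] = 4 (equivalently, Q(γ) = Q(√238, √231))

Obviously Q(γ) ⊆ Q(√238, √231), and [Q(√238, √231):Q] = 4 (since 238, 231 are distinct squarefree integers > 1 with 54978 not a perfect square). To show equality we compute the minimal polynomial of γ. From γ = √238 + √231: γ^2 = 238 + 2√(54978) + 231 = 469 + 2√(54978), so γ^2 - 469 = 2√(54978); squaring, (γ^2 - 469)^2 = 4·54978, i.e. γ^4 - 938γ^2 + 219961 - 219912 = 0, i.e. γ^4 - 938γ^2 + 49 = 0. So γ is a root of x^4 - 938x^2 + 49. This polynomial is irreducible over Q: it has no rational root (each ±√238 ± √231 is irrational), and any factorization into two quadratics over Q would force √(54978) ∈ Q (pairing opposite roots) or √238, √231 ∈ Q (other pairings), all impossible. Hence [Q(γ):Q] = 4 = [Q(√238, √231):Q], so Q(γ) = Q(√238, √231).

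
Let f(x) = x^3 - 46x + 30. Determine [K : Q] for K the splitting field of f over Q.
[K : Q] = 6

By the rational root test, any rational root of the monic integer polynomial f(x) = x^3 - 46x + 30 must be an integer dividing the constant term 30, i.e. one of ±{1, 2, 3, 5, 6, 10, 15, 30}. Evaluating: f(1) = -15, f(-1) = 75, f(2) = -54, f(-2) = 114, f(3) = -81, f(-3) = 141, f(5) = -75, f(-5) = 135, f(6) = -30, f(-6) = 90, f(10) = 570, f(-10) = -510, f(15) = 2715, f(-15) = -2655, f(30) = 25650, f(-30) = -25590; none is 0, so f has no rational root and is therefore irreducible over Q (a cubic with no linear factor over a field is irreducible). For an irreducible cubic, the Galois group is A_3 or S_3 according as the discriminant disc(f) = -4a^3 - 27b^2 = -4·(-46)^3 - 27·(30)^2 = 365044 is or is not a square in Q. Here disc(f) = 365044 is not a perfect square in Q, so the Galois group of f over Q is not contained in A_3 and must be all of S_3. The splitting field has degree |S_3| = 6 over Q, so [K : Q] = 6.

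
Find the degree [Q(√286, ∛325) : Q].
[Q(√286, ∛325) : Q] = 6

Let L = Q(√286, ∛325). Since Q(√286) ⊂ L and [Q(√286):Q] = 2, the tower law gives 2 | [L:Q]. Likewise Q(∛325) ⊂ L with [Q(∛325):Q] = 3 (because 325 is not a perfect cube), so 3 | [L:Q]. As gcd(2,3) = 1, [L:Q] is divisible by 6. Conversely L is generated over Q by √286 and ∛325, so [L:Q] ≤ 2·3 = 6. Therefore [Q(√286, ∛325) : Q] = 6.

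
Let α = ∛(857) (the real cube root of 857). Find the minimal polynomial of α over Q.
m_α(x) = x^3 - 857

α satisfies α^3 = 857, so x^3 - 857 annihilates α. By the rational root test, a rational root p/q (in lowest terms) of x^3 - 857 would satisfy p^3 = 857 q^3, forcing q = 1 and p^3 = 857; but 857 is not a perfect cube, contradiction. A monic cubic over Q with no rational root is irreducible (any nontrivial factorization would include a linear factor). Hence x^3 - 857 is the minimal polynomial of α, and in particular [Q(α):Q] = 3.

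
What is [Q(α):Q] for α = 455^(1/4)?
[Q(α):Q] = 4

α is a root of x^4 - 455. By Eisenstein's criterion at the prime p = 5 (which divides the constant term 455 but p^2 = 25 does not, since 455 is squarefree), x^4 - 455 is irreducible over Q. Hence [Q(α):Q] = 4.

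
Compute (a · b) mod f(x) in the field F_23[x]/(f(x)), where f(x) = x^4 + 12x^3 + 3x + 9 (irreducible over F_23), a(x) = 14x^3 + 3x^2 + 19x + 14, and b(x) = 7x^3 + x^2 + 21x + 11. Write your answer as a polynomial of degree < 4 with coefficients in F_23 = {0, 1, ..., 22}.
a · b ≡ 17x^3 + 20x^2 + 8x + 16 (mod f(x))

Multiply in F_23[x]: a(x)·b(x) = (14x^3 + 3x^2 + 19x + 14)·(7x^3 + x^2 + 21x + 11) = 6x^6 + 12x^5 + 16x^4 + 12x^3 + 9x^2 + 20x + 16. This has degree ≥ 4, so divide by f(x) over F_23: 6x^6 + 12x^5 + 16x^4 + 12x^3 + 9x^2 + 20x + 16 = (6x^2 + 9x)·(x^4 + 12x^3 + 3x + 9) + (17x^3 + 20x^2 + 8x + 16). Hence a·b ≡ 17x^3 + 20x^2 + 8x + 16 (mod f). (F_23[x]/(f) is a field with 23^4 = 279841 elements since f is irreducible of degree 4.)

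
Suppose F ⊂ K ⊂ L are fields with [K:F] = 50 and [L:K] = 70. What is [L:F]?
[L:F] = 3500

The tower law says that for any tower of field extensions F ⊂ K ⊂ L with finite degrees, [L:F] = [L:K] · [K:F]. Here this gives [L:F] = 70 · 50 = 3500.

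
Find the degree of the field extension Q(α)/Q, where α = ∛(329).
[Q(α):Q] = 3

The minimal polynomial of α is x^3 - 329, irreducible over Q since 329 is not a perfect cube (so x^3 - 329 has no rational root). Hence [Q(α):Q] = deg(m_α) = 3.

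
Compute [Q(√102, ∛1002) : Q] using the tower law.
[Q(√102, ∛1002) : Q] = 6

Let L = Q(√102, ∛1002). Since Q(√102) ⊂ L and [Q(√102):Q] = 2, the tower law gives 2 | [L:Q]. Likewise Q(∛1002) ⊂ L with [Q(∛1002):Q] = 3 (because 1002 is not a perfect cube), so 3 | [L:Q]. As gcd(2,3) = 1, [L:Q] is divisible by 6. Conversely L is generated over Q by √102 and ∛1002, so [L:Q] ≤ 2·3 = 6. Therefore [Q(√102, ∛1002) : Q] = 6.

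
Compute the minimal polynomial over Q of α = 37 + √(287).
m_α(x) = x^2 - 74x + 1082

From α - 37 = √(287), squaring gives (α - 37)^2 = 287, i.e. α^2 - 74α + 1369 = 287, so α^2 - 74α + 1082 = 0. The discriminant of x^2 - 74x + 1082 is (-74)^2 - 4·(1082) = 5476 - 4328 = 1148, and 4·(287) is not a perfect square in Q since 287 is squarefree and ≠ 1. Hence x^2 - 74x + 1082 is irreducible over Q and is the minimal polynomial of α.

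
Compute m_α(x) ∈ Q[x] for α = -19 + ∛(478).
m_α(x) = x^3 + 57x^2 + 1083x + 6381

Set β = α + 19 = ∛(478), so β^3 = 478. Then (α + 19)^3 - 478 = 0, i.e. α is a root of g(x) = (x + 19)^3 - 478 = x^3 + 57x^2 + 1083x + 6381. Since g(x) = h(x + 19) where h(x) = x^3 - 478, and h is irreducible over Q (because 478 is not a perfect cube, so h has no rational root, and a monic cubic with no rational root is irreducible), g is also irreducible (irreducibility is preserved under the substitution x → x + 19). Hence m_α(x) = x^3 + 57x^2 + 1083x + 6381.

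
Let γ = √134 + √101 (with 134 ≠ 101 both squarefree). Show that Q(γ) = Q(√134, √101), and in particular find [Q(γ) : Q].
[Q(γ) : Q] = 4 (equivalently, Q(γ) = Q(√134, √101))

Obviously Q(γ) ⊆ Q(√134, √101), and [Q(√134, √101):Q] = 4 (since 134, 101 are distinct squarefree integers > 1 with 13534 not a perfect square). To show equality we compute the minimal polynomial of γ. From γ = √134 + √101: γ^2 = 134 + 2√(13534) + 101 = 235 + 2√(13534), so γ^2 - 235 = 2√(13534); squaring, (γ^2 - 235)^2 = 4·13534, i.e. γ^4 - 470γ^2 + 55225 - 54136 = 0, i.e. γ^4 - 470γ^2 + 1089 = 0. So γ is a root of x^4 - 470x^2 + 1089. This polynomial is irreducible over Q: it has no rational root (each ±√134 ± √101 is irrational), and any factorization into two quadratics over Q would force √(13534) ∈ Q (pairing opposite roots) or √134, √101 ∈ Q (other pairings), all impossible. Hence [Q(γ):Q] = 4 = [Q(√134, √101):Q], so Q(γ) = Q(√134, √101).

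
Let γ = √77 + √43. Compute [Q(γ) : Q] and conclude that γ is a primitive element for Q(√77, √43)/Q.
[Q(γ) : Q] = 4 (equivalently, Q(γ) = Q(√77, √43))

Obviously Q(γ) ⊆ Q(√77, √43), and [Q(√77, √43):Q] = 4 (since 77, 43 are distinct squarefree integers > 1 with 3311 not a perfect square). To show equality we compute the minimal polynomial of γ. From γ = √77 + √43: γ^2 = 77 + 2√(3311) + 43 = 120 + 2√(3311), so γ^2 - 120 = 2√(3311); squaring, (γ^2 - 120)^2 = 4·3311, i.e. γ^4 - 240γ^2 + 14400 - 13244 = 0, i.e. γ^4 - 240γ^2 + 1156 = 0. So γ is a root of x^4 - 240x^2 + 1156. This polynomial is irreducible over Q: it has no rational root (each ±√77 ± √43 is irrational), and any factorization into two quadratics over Q would force √(3311) ∈ Q (pairing opposite roots) or √77, √43 ∈ Q (other pairings), all impossible. Hence [Q(γ):Q] = 4 = [Q(√77, √43):Q], so Q(γ) = Q(√77, √43).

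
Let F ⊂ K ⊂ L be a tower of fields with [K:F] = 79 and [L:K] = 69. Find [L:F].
[L:F] = 5451

The tower law says that for any tower of field extensions F ⊂ K ⊂ L with finite degrees, [L:F] = [L:K] · [K:F]. Here this gives [L:F] = 69 · 79 = 5451.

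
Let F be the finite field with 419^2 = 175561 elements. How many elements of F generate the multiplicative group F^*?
There are φ(175560) = 34560 primitive elements

F_q^* is cyclic of order q - 1 = 175560. A cyclic group of order m has exactly φ(m) generators. Here m = 175560 = 2^3 · 3 · 5 · 7 · 11 · 19, so the number of primitive elements is φ(175560) = 34560.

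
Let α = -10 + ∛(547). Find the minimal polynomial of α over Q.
m_α(x) = x^3 + 30x^2 + 300x + 453

Set β = α + 10 = ∛(547), so β^3 = 547. Then (α + 10)^3 - 547 = 0, i.e. α is a root of g(x) = (x + 10)^3 - 547 = x^3 + 30x^2 + 300x + 453. Since g(x) = h(x + 10) where h(x) = x^3 - 547, and h is irreducible over Q (because 547 is not a perfect cube, so h has no rational root, and a monic cubic with no rational root is irreducible), g is also irreducible (irreducibility is preserved under the substitution x → x + 10). Hence m_α(x) = x^3 + 30x^2 + 300x + 453.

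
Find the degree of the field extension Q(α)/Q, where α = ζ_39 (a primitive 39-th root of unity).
[Q(α):Q] = 24

The minimal polynomial of ζ_39 over Q is the 39-th cyclotomic polynomial Φ_39(x), which is irreducible over Q and has degree φ(39) = 24. Hence [Q(α):Q] = φ(39) = 24.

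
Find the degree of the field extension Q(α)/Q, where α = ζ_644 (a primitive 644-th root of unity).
[Q(α):Q] = 264

The minimal polynomial of ζ_644 over Q is the 644-th cyclotomic polynomial Φ_644(x), which is irreducible over Q and has degree φ(644) = 264. Hence [Q(α):Q] = φ(644) = 264.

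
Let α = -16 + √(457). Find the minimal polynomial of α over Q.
m_α(x) = x^2 + 32x - 201

From α + 16 = √(457), squaring gives (α + 16)^2 = 457, i.e. α^2 + 32α + 256 = 457, so α^2 + 32α - 201 = 0. The discriminant of x^2 + 32x - 201 is (32)^2 - 4·(-201) = 1024 + 804 = 1828, and 4·(457) is not a perfect square in Q since 457 is squarefree and ≠ 1. Hence x^2 + 32x - 201 is irreducible over Q and is the minimal polynomial of α.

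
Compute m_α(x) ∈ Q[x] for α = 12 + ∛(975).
m_α(x) = x^3 - 36x^2 + 432x - 2703

Set β = α - 12 = ∛(975), so β^3 = 975. Then (α - 12)^3 - 975 = 0, i.e. α is a root of g(x) = (x - 12)^3 - 975 = x^3 - 36x^2 + 432x - 2703. Since g(x) = h(x - 12) where h(x) = x^3 - 975, and h is irreducible over Q (because 975 is not a perfect cube, so h has no rational root, and a monic cubic with no rational root is irreducible), g is also irreducible (irreducibility is preserved under the substitution x → x - 12). Hence m_α(x) = x^3 - 36x^2 + 432x - 2703.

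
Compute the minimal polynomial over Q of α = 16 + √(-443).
m_α(x) = x^2 - 32x + 699

From α - 16 = √(-443), squaring gives (α - 16)^2 = -443, i.e. α^2 - 32α + 256 = -443, so α^2 - 32α + 699 = 0. The discriminant of x^2 - 32x + 699 is (-32)^2 - 4·(699) = 1024 - 2796 = -1772, and 4·(-443) is not a perfect square in Q since -443 is squarefree and ≠ 1. Hence x^2 - 32x + 699 is irreducible over Q and is the minimal polynomial of α.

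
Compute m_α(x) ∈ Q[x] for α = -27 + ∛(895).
m_α(x) = x^3 + 81x^2 + 2187x + 18788

Set β = α + 27 = ∛(895), so β^3 = 895. Then (α + 27)^3 - 895 = 0, i.e. α is a root of g(x) = (x + 27)^3 - 895 = x^3 + 81x^2 + 2187x + 18788. Since g(x) = h(x + 27) where h(x) = x^3 - 895, and h is irreducible over Q (because 895 is not a perfect cube, so h has no rational root, and a monic cubic with no rational root is irreducible), g is also irreducible (irreducibility is preserved under the substitution x → x + 27). Hence m_α(x) = x^3 + 81x^2 + 2187x + 18788.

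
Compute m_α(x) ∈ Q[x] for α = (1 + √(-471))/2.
m_α(x) = x^2 - x + 118

From 2α - 1 = √(-471), squaring gives (2α - 1)^2 = -471, i.e. 4α^2 - 4α + 1 = -471, so α^2 - α + (1 + 471)/4 = 0. Since -471 ≡ 1 (mod 4), (1 + 471)/4 = 118 ∈ Z. The polynomial x^2 - x + 118 has discriminant 1 - 4·(118) = -471, which is not a perfect square in Q (d = -471 is squarefree and ≠ 1), so x^2 - x + 118 is irreducible over Q. It is the minimal polynomial of α.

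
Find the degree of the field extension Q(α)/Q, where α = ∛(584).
[Q(α):Q] = 3

The minimal polynomial of α is x^3 - 584, irreducible over Q since 584 is not a perfect cube (so x^3 - 584 has no rational root). Hence [Q(α):Q] = deg(m_α) = 3.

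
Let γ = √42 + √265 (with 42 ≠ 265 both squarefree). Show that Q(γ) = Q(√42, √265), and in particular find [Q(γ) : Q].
[Q(γ) : Q] = 4 (equivalently, Q(γ) = Q(√42, √265))

Obviously Q(γ) ⊆ Q(√42, √265), and [Q(√42, √265):Q] = 4 (since 42, 265 are distinct squarefree integers > 1 with 11130 not a perfect square). To show equality we compute the minimal polynomial of γ. From γ = √42 + √265: γ^2 = 42 + 2√(11130) + 265 = 307 + 2√(11130), so γ^2 - 307 = 2√(11130); squaring, (γ^2 - 307)^2 = 4·11130, i.e. γ^4 - 614γ^2 + 94249 - 44520 = 0, i.e. γ^4 - 614γ^2 + 49729 = 0. So γ is a root of x^4 - 614x^2 + 49729. This polynomial is irreducible over Q: it has no rational root (each ±√42 ± √265 is irrational), and any factorization into two quadratics over Q would force √(11130) ∈ Q (pairing opposite roots) or √42, √265 ∈ Q (other pairings), all impossible. Hence [Q(γ):Q] = 4 = [Q(√42, √265):Q], so Q(γ) = Q(√42, √265).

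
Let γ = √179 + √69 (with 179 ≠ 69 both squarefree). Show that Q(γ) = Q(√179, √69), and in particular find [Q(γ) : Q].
[Q(γ) : Q] = 4 (equivalently, Q(γ) = Q(√179, √69))

Obviously Q(γ) ⊆ Q(√179, √69), and [Q(√179, √69):Q] = 4 (since 179, 69 are distinct squarefree integers > 1 with 12351 not a perfect square). To show equality we compute the minimal polynomial of γ. From γ = √179 + √69: γ^2 = 179 + 2√(12351) + 69 = 248 + 2√(12351), so γ^2 - 248 = 2√(12351); squaring, (γ^2 - 248)^2 = 4·12351, i.e. γ^4 - 496γ^2 + 61504 - 49404 = 0, i.e. γ^4 - 496γ^2 + 12100 = 0. So γ is a root of x^4 - 496x^2 + 12100. This polynomial is irreducible over Q: it has no rational root (each ±√179 ± √69 is irrational), and any factorization into two quadratics over Q would force √(12351) ∈ Q (pairing opposite roots) or √179, √69 ∈ Q (other pairings), all impossible. Hence [Q(γ):Q] = 4 = [Q(√179, √69):Q], so Q(γ) = Q(√179, √69).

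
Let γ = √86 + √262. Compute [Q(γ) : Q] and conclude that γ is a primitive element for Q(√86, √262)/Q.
[Q(γ) : Q] = 4 (equivalently, Q(γ) = Q(√86, √262))

Obviously Q(γ) ⊆ Q(√86, √262), and [Q(√86, √262):Q] = 4 (since 86, 262 are distinct squarefree integers > 1 with 22532 not a perfect square). To show equality we compute the minimal polynomial of γ. From γ = √86 + √262: γ^2 = 86 + 2√(22532) + 262 = 348 + 2√(22532), so γ^2 - 348 = 2√(22532); squaring, (γ^2 - 348)^2 = 4·22532, i.e. γ^4 - 696γ^2 + 121104 - 90128 = 0, i.e. γ^4 - 696γ^2 + 30976 = 0. So γ is a root of x^4 - 696x^2 + 30976. This polynomial is irreducible over Q: it has no rational root (each ±√86 ± √262 is irrational), and any factorization into two quadratics over Q would force √(22532) ∈ Q (pairing opposite roots) or √86, √262 ∈ Q (other pairings), all impossible. Hence [Q(γ):Q] = 4 = [Q(√86, √262):Q], so Q(γ) = Q(√86, √262).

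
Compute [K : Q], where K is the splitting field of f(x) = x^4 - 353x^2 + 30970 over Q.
[K : Q] = 4

Solving the quadratic in x^2: x^2 = (353 ± √(353^2 - 4·30970))/2 = (353 ± √729)/2 = (353 ± 27)/2, giving x^2 = 163 or x^2 = 190. So f(x) = (x^2 - 163)(x^2 - 190) and the roots of f are ±√163, ±√190. Hence the splitting field is K = Q(√163, √190). Since 163 and 190 are distinct squarefree integers > 1, their product 30970 is not a perfect square, so √190 ∉ Q(√163). By the tower law [K:Q] = [Q(√163,√190):Q(√163)] · [Q(√163):Q] = 2 · 2 = 4.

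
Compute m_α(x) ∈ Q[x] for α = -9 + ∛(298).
m_α(x) = x^3 + 27x^2 + 243x + 431

Set β = α + 9 = ∛(298), so β^3 = 298. Then (α + 9)^3 - 298 = 0, i.e. α is a root of g(x) = (x + 9)^3 - 298 = x^3 + 27x^2 + 243x + 431. Since g(x) = h(x + 9) where h(x) = x^3 - 298, and h is irreducible over Q (because 298 is not a perfect cube, so h has no rational root, and a monic cubic with no rational root is irreducible), g is also irreducible (irreducibility is preserved under the substitution x → x + 9). Hence m_α(x) = x^3 + 27x^2 + 243x + 431.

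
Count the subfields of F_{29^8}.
F_{29^8} has 4 subfields

The subfields of F_{p^n} are exactly the fields F_{p^d} for d | n (each is the fixed field of the unique index-d subgroup of Gal(F_{p^n}/F_p) ≅ Z/nZ). The divisors of n = 8 are {1, 2, 4, 8}, giving 4 subfields: F_{29^1}, F_{29^2}, F_{29^4}, F_{29^8}.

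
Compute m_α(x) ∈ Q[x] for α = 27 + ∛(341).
m_α(x) = x^3 - 81x^2 + 2187x - 20024

Set β = α - 27 = ∛(341), so β^3 = 341. Then (α - 27)^3 - 341 = 0, i.e. α is a root of g(x) = (x - 27)^3 - 341 = x^3 - 81x^2 + 2187x - 20024. Since g(x) = h(x - 27) where h(x) = x^3 - 341, and h is irreducible over Q (because 341 is not a perfect cube, so h has no rational root, and a monic cubic with no rational root is irreducible), g is also irreducible (irreducibility is preserved under the substitution x → x - 27). Hence m_α(x) = x^3 - 81x^2 + 2187x - 20024.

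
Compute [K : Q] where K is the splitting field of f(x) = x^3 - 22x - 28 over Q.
[K : Q] = 6

By the rational root test, any rational root of the monic integer polynomial f(x) = x^3 - 22x - 28 must be an integer dividing the constant term -28, i.e. one of ±{1, 2, 4, 7, 14, 28}. Evaluating: f(1) = -49, f(-1) = -7, f(2) = -64, f(-2) = 8, f(4) = -52, f(-4) = -4, f(7) = 161, f(-7) = -217, f(14) = 2408, f(-14) = -2464, f(28) = 21308, f(-28) = -21364; none is 0, so f has no rational root and is therefore irreducible over Q (a cubic with no linear factor over a field is irreducible). For an irreducible cubic, the Galois group is A_3 or S_3 according as the discriminant disc(f) = -4a^3 - 27b^2 = -4·(-22)^3 - 27·(-28)^2 = 21424 is or is not a square in Q. Here disc(f) = 21424 is not a perfect square in Q, so the Galois group of f over Q is not contained in A_3 and must be all of S_3. The splitting field has degree |S_3| = 6 over Q, so [K : Q] = 6.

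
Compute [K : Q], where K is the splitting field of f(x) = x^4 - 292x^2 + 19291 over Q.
[K : Q] = 4

Solving the quadratic in x^2: x^2 = (292 ± √(292^2 - 4·19291))/2 = (292 ± √8100)/2 = (292 ± 90)/2, giving x^2 = 101 or x^2 = 191. So f(x) = (x^2 - 101)(x^2 - 191) and the roots of f are ±√101, ±√191. Hence the splitting field is K = Q(√101, √191). Since 101 and 191 are distinct squarefree integers > 1, their product 19291 is not a perfect square, so √191 ∉ Q(√101). By the tower law [K:Q] = [Q(√101,√191):Q(√101)] · [Q(√101):Q] = 2 · 2 = 4.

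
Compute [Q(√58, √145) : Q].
[Q(√58, √145) : Q] = 4

[Q(√58):Q] = 2 (min poly x^2 - 58, irreducible since 58 is squarefree > 1). For the top step, suppose √145 ∈ Q(√58), say √145 = c + d√58 with c, d ∈ Q. Squaring: 145 = c^2 + 58d^2 + 2cd√58. Since √58 ∉ Q this forces 2cd = 0. If d = 0 then √145 = c ∈ Q, contradicting 145 squarefree > 1. If c = 0 then 145 = 58d^2, so 58·145 = (58d)^2 is a perfect square in Q — but 58·145 = 8410 is not a perfect square (since 58 and 145 are distinct squarefree integers). Contradiction. Hence √145 ∉ Q(√58), so x^2 - 145 stays irreducible over Q(√58) and [Q(√58, √145) : Q(√58)] = 2. By the tower law, [Q(√58, √145) : Q] = 2 · 2 = 4.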